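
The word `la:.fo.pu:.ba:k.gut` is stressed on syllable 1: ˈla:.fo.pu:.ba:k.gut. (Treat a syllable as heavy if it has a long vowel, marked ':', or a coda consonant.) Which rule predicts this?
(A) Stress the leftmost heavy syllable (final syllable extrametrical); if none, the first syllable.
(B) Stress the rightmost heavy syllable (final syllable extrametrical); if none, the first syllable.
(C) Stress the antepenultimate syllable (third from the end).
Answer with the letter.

A

Rule A → syllable 1 ✓.
Rule B → syllable 4 (observed: 1).
Rule C → syllable 3 (observed: 1).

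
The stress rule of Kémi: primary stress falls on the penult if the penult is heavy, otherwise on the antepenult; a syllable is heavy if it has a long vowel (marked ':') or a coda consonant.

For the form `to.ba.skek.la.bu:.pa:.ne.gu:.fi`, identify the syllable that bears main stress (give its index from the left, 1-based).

8

Weights: 7 ne L, 8 gu: H, 9 fi L.
The penult (syllable 8, gu:) is heavy, so it takes stress.
Primary stress: syllable 8 → to.ba.skek.la.bu:.pa:.ne.ˈgu:.fi.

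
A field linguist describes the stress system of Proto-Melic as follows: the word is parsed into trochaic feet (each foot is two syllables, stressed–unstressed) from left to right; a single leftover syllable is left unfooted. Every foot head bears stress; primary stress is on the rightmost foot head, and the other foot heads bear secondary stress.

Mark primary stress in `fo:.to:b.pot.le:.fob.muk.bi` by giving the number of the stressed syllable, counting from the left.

5

Parse left to right into trochaic (ˈσσ) feet: (ˈfo:.to:b) (ˈpot.le:) (ˈfob.muk) bi. Syllable 7 is left unfooted.
Foot heads (stressed positions): 1, 3, 5.
End Rule Rightmost: primary stress on the rightmost head = syllable 5.
Primary stress: syllable 5 → fo:.to:b.pot.le:.ˈfob.muk.bi.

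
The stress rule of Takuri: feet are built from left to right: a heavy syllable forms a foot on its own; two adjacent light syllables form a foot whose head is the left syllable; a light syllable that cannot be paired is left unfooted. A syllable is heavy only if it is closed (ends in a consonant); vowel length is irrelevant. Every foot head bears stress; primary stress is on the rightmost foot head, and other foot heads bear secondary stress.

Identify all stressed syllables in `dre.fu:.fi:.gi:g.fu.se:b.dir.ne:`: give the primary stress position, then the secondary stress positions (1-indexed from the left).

Weights: 1 dre L, 2 fu: L, 3 fi: L, 4 gi:g H, 5 fu L, 6 se:b H, 7 dir H, 8 ne: L.
Parse left to right (heavy = foot alone; LL = one foot; stranded L unfooted): (ˈdre.fu:) fi: (ˈgi:g) fu (ˈse:b) (ˈdir) ne:.
Foot heads: 1, 4, 6, 7.
Primary stress on the rightmost head = syllable 7.
Secondary stress on 1, 4, 6: ˌdre.fu:.fi:.ˌgi:g.fu.ˌse:b.ˈdir.ne:.

primary 7, secondary 1, 4, 6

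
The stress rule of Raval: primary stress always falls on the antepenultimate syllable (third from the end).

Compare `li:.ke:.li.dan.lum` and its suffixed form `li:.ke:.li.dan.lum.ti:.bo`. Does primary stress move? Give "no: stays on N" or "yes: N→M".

yes: 3→5

Base `li:.ke:.li.dan.lum` (5 syllables):
  The word has 5 syllables; the antepenultimate syllable (third from the end) is syllable 3 (li).
  → primary stress on syllable 3.
Suffixed `li:.ke:.li.dan.lum.ti:.bo` (7 syllables):
  The word has 7 syllables; the antepenultimate syllable (third from the end) is syllable 5 (lum).
  → primary stress on syllable 5.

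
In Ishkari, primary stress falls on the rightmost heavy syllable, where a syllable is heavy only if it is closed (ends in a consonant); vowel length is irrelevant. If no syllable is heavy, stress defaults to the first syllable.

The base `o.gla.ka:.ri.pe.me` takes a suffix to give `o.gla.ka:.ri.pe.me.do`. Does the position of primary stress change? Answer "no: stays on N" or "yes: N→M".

no: stays on 1

Base `o.gla.ka:.ri.pe.me` (6 syllables):
  Weights: 1 o L, 2 gla L, 3 ka: L, 4 ri L, 5 pe L, 6 me L.
  No heavy syllable in the domain; default to the first syllable = syllable 1.
  → primary stress on syllable 1.
Suffixed `o.gla.ka:.ri.pe.me.do` (7 syllables):
  Weights: 1 o L, 2 gla L, 3 ka: L, 4 ri L, 5 pe L, 6 me L, 7 do L.
  No heavy syllable in the domain; default to the first syllable = syllable 1.
  → primary stress on syllable 1.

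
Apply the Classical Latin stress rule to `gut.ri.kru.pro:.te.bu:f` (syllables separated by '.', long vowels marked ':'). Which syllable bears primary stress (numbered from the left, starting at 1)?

4

Classical Latin: stress the penult if heavy (long vowel or closed), else the antepenult.
Weights: 4 pro: H, 5 te L, 6 bu:f H.
The penult (syllable 5, te) is light, so stress falls on the antepenult (syllable 4, pro:).
Stress on syllable 4: gut.ri.kru.ˈpro:.te.bu:f.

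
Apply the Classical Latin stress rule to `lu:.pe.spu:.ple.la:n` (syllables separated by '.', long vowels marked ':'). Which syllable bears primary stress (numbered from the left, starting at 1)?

Classical Latin: stress the penult if heavy (long vowel or closed), else the antepenult.
Weights: 3 spu: H, 4 ple L, 5 la:n H.
The penult (syllable 4, ple) is light, so stress falls on the antepenult (syllable 3, spu:).
Stress on syllable 3: lu:.pe.ˈspu:.ple.la:n.

3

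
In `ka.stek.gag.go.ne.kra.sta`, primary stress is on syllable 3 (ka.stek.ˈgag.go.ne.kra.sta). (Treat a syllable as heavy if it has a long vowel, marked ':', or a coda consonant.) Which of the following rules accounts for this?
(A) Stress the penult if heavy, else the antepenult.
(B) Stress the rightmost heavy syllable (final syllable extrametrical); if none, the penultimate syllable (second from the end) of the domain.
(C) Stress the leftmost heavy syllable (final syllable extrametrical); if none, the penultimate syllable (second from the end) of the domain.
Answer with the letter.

B

Rule A → syllable 5 (observed: 3).
Rule B → syllable 3 ✓.
Rule C → syllable 2 (observed: 3).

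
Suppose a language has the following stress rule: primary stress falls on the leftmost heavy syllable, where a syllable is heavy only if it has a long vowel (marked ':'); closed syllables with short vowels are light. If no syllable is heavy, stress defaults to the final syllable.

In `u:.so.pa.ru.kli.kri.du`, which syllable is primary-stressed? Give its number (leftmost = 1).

1

Weights: 1 u: H, 2 so L, 3 pa L, 4 ru L, 5 kli L, 6 kri L, 7 du L.
Heavy syllables in the domain: 1. The leftmost is syllable 1 (u:).
Primary stress: syllable 1 → ˈu:.so.pa.ru.kli.kri.du.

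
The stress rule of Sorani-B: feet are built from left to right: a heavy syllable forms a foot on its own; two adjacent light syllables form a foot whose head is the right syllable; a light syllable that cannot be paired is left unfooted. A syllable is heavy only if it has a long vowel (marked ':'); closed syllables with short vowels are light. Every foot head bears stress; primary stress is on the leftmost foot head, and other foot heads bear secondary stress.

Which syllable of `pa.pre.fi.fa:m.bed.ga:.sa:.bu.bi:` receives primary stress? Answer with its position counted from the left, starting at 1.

2

Weights: 1 pa L, 2 pre L, 3 fi L, 4 fa:m H, 5 bed L, 6 ga: H, 7 sa: H, 8 bu L, 9 bi: H.
Parse left to right (heavy = foot alone; LL = one foot; stranded L unfooted): (pa.ˈpre) fi (ˈfa:m) bed (ˈga:) (ˈsa:) bu (ˈbi:).
Foot heads: 2, 4, 6, 7, 9.
Primary stress on the leftmost head = syllable 2.
Primary stress: syllable 2 → pa.ˈpre.fi.fa:m.bed.ga:.sa:.bu.bi:.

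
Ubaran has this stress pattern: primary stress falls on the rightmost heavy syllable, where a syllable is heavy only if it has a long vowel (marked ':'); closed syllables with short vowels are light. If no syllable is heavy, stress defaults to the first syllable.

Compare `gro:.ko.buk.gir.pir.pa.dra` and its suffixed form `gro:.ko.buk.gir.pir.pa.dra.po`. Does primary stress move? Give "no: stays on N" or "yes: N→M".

no: stays on 1

Base `gro:.ko.buk.gir.pir.pa.dra` (7 syllables):
  Weights: 1 gro: H, 2 ko L, 3 buk L, 4 gir L, 5 pir L, 6 pa L, 7 dra L.
  Heavy syllables in the domain: 1. The rightmost is syllable 1 (gro:).
  → primary stress on syllable 1.
Suffixed `gro:.ko.buk.gir.pir.pa.dra.po` (8 syllables):
  Weights: 1 gro: H, 2 ko L, 3 buk L, 4 gir L, 5 pir L, 6 pa L, 7 dra L, 8 po L.
  Heavy syllables in the domain: 1. The rightmost is syllable 1 (gro:).
  → primary stress on syllable 1.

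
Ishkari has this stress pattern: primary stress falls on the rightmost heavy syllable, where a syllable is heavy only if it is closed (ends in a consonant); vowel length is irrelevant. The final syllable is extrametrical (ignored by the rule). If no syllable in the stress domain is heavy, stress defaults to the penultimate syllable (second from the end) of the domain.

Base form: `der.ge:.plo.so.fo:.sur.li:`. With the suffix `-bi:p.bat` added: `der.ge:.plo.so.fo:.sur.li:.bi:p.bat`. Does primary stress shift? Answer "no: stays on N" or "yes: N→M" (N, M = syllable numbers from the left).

Base `der.ge:.plo.so.fo:.sur.li:` (7 syllables):
  The final syllable (7, li:) is extrametrical; the stress domain is syllables 1–6.
  Weights: 1 der H, 2 ge: L, 3 plo L, 4 so L, 5 fo: L, 6 sur H.
  Heavy syllables in the domain: 1, 6. The rightmost is syllable 6 (sur).
  → primary stress on syllable 6.
Suffixed `der.ge:.plo.so.fo:.sur.li:.bi:p.bat` (9 syllables):
  The final syllable (9, bat) is extrametrical; the stress domain is syllables 1–8.
  Weights: 1 der H, 2 ge: L, 3 plo L, 4 so L, 5 fo: L, 6 sur H, 7 li: L, 8 bi:p H.
  Heavy syllables in the domain: 1, 6, 8. The rightmost is syllable 8 (bi:p).
  → primary stress on syllable 8.

yes: 6→8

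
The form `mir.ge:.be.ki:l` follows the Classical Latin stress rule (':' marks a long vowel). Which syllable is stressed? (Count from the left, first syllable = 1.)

2

Classical Latin: stress the penult if heavy (long vowel or closed), else the antepenult.
Weights: 2 ge: H, 3 be L, 4 ki:l H.
The penult (syllable 3, be) is light, so stress falls on the antepenult (syllable 2, ge:).
Stress on syllable 2: mir.ˈge:.be.ki:l.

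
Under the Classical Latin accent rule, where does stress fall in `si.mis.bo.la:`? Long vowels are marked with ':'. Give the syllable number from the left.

Classical Latin: stress the penult if heavy (long vowel or closed), else the antepenult.
Weights: 2 mis H, 3 bo L, 4 la: H.
The penult (syllable 3, bo) is light, so stress falls on the antepenult (syllable 2, mis).
Stress on syllable 2: si.ˈmis.bo.la:.

2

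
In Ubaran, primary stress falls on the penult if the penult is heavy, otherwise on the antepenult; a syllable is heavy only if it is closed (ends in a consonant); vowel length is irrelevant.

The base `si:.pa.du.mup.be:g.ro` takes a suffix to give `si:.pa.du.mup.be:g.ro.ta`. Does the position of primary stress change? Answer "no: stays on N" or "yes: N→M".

no: stays on 5

Base `si:.pa.du.mup.be:g.ro` (6 syllables):
  Weights: 4 mup H, 5 be:g H, 6 ro L.
  The penult (syllable 5, be:g) is heavy, so it takes stress.
  → primary stress on syllable 5.
Suffixed `si:.pa.du.mup.be:g.ro.ta` (7 syllables):
  Weights: 5 be:g H, 6 ro L, 7 ta L.
  The penult (syllable 6, ro) is light, so stress falls on the antepenult (syllable 5, be:g).
  → primary stress on syllable 5.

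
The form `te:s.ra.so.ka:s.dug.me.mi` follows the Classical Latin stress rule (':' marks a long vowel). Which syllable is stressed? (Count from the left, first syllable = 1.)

5

Classical Latin: stress the penult if heavy (long vowel or closed), else the antepenult.
Weights: 5 dug H, 6 me L, 7 mi L.
The penult (syllable 6, me) is light, so stress falls on the antepenult (syllable 5, dug).
Stress on syllable 5: te:s.ra.so.ka:s.ˈdug.me.mi.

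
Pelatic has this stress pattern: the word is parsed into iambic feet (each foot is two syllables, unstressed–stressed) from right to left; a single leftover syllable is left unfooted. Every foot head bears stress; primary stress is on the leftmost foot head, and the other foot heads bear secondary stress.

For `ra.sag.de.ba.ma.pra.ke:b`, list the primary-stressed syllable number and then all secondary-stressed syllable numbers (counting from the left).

primary 3, secondary 5, 7

Parse right to left into iambic (σˈσ) feet: ra (sag.ˈde) (ba.ˈma) (pra.ˈke:b). Syllable 1 is left unfooted.
Foot heads (stressed positions): 3, 5, 7.
End Rule Leftmost: primary stress on the leftmost head = syllable 3.
Secondary stress on 5, 7: ra.sag.ˈde.ba.ˌma.pra.ˌke:b.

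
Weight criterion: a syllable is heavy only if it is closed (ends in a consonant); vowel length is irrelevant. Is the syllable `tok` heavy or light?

`tok`: short vowel, closed (coda /k/). Closed (coda /k/) → heavy.

heavy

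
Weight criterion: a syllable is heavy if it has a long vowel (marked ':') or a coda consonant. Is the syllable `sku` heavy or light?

light

`sku`: short vowel, open (no coda). Short vowel, open → light.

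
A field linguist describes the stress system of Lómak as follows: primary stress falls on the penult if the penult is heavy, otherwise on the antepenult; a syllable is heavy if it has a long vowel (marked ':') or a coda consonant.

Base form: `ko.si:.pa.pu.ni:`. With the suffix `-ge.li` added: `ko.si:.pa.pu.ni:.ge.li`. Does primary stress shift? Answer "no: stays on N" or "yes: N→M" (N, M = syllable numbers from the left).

yes: 3→5

Base `ko.si:.pa.pu.ni:` (5 syllables):
  Weights: 3 pa L, 4 pu L, 5 ni: H.
  The penult (syllable 4, pu) is light, so stress falls on the antepenult (syllable 3, pa).
  → primary stress on syllable 3.
Suffixed `ko.si:.pa.pu.ni:.ge.li` (7 syllables):
  Weights: 5 ni: H, 6 ge L, 7 li L.
  The penult (syllable 6, ge) is light, so stress falls on the antepenult (syllable 5, ni:).
  → primary stress on syllable 5.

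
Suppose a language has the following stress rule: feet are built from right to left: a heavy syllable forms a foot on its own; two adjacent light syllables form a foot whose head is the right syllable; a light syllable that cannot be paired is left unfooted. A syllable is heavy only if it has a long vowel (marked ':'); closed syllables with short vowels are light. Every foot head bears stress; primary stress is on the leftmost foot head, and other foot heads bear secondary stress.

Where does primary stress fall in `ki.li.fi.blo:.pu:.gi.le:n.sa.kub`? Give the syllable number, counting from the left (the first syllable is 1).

Weights: 1 ki L, 2 li L, 3 fi L, 4 blo: H, 5 pu: H, 6 gi L, 7 le:n H, 8 sa L, 9 kub L.
Parse right to left (heavy = foot alone; LL = one foot; stranded L unfooted): ki (li.ˈfi) (ˈblo:) (ˈpu:) gi (ˈle:n) (sa.ˈkub).
Foot heads: 3, 4, 5, 7, 9.
Primary stress on the leftmost head = syllable 3.
Primary stress: syllable 3 → ki.li.ˈfi.blo:.pu:.gi.le:n.sa.kub.

3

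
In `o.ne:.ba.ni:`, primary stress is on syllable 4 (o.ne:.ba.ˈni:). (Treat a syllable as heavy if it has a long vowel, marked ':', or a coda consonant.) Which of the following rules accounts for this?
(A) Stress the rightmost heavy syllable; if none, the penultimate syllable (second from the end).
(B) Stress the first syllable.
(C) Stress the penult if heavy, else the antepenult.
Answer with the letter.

Rule A → syllable 4 ✓.
Rule B → syllable 1 (observed: 4).
Rule C → syllable 2 (observed: 4).

A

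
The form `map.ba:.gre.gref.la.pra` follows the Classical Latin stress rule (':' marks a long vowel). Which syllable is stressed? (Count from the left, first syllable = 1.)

4

Classical Latin: stress the penult if heavy (long vowel or closed), else the antepenult.
Weights: 4 gref H, 5 la L, 6 pra L.
The penult (syllable 5, la) is light, so stress falls on the antepenult (syllable 4, gref).
Stress on syllable 4: map.ba:.gre.ˈgref.la.pra.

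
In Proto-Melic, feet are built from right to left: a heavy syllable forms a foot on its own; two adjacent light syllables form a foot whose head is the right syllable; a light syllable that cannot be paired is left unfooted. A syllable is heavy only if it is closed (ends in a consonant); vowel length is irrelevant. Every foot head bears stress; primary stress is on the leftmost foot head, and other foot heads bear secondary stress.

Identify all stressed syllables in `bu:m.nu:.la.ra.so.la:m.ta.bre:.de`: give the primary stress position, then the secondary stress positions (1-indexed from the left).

Weights: 1 bu:m H, 2 nu: L, 3 la L, 4 ra L, 5 so L, 6 la:m H, 7 ta L, 8 bre: L, 9 de L.
Parse right to left (heavy = foot alone; LL = one foot; stranded L unfooted): (ˈbu:m) (nu:.ˈla) (ra.ˈso) (ˈla:m) ta (bre:.ˈde).
Foot heads: 1, 3, 5, 6, 9.
Primary stress on the leftmost head = syllable 1.
Secondary stress on 3, 5, 6, 9: ˈbu:m.nu:.ˌla.ra.ˌso.ˌla:m.ta.bre:.ˌde.

primary 1, secondary 3, 5, 6, 9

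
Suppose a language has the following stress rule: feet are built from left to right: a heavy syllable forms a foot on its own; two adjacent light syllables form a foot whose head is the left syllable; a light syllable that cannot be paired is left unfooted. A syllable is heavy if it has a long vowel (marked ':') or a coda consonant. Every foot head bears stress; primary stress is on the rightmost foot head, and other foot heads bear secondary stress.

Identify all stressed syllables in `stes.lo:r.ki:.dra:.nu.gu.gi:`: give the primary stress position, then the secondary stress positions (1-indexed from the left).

primary 7, secondary 1, 2, 3, 4, 5

Weights: 1 stes H, 2 lo:r H, 3 ki: H, 4 dra: H, 5 nu L, 6 gu L, 7 gi: H.
Parse left to right (heavy = foot alone; LL = one foot; stranded L unfooted): (ˈstes) (ˈlo:r) (ˈki:) (ˈdra:) (ˈnu.gu) (ˈgi:).
Foot heads: 1, 2, 3, 4, 5, 7.
Primary stress on the rightmost head = syllable 7.
Secondary stress on 1, 2, 3, 4, 5: ˌstes.ˌlo:r.ˌki:.ˌdra:.ˌnu.gu.ˈgi:.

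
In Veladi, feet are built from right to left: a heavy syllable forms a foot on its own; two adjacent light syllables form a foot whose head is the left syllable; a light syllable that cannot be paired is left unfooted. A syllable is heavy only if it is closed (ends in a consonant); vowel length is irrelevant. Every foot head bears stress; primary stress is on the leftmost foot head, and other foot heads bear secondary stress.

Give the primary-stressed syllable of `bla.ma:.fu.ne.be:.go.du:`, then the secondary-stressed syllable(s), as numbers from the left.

Weights: 1 bla L, 2 ma: L, 3 fu L, 4 ne L, 5 be: L, 6 go L, 7 du: L.
Parse right to left (heavy = foot alone; LL = one foot; stranded L unfooted): bla (ˈma:.fu) (ˈne.be:) (ˈgo.du:).
Foot heads: 2, 4, 6.
Primary stress on the leftmost head = syllable 2.
Secondary stress on 4, 6: bla.ˈma:.fu.ˌne.be:.ˌgo.du:.

primary 2, secondary 4, 6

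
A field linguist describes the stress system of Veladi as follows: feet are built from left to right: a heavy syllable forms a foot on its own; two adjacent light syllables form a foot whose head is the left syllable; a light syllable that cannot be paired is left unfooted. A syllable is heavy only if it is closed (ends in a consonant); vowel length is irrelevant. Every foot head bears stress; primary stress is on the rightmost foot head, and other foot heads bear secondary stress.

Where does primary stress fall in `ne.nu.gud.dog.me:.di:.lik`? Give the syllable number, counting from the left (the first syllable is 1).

Weights: 1 ne L, 2 nu L, 3 gud H, 4 dog H, 5 me: L, 6 di: L, 7 lik H.
Parse left to right (heavy = foot alone; LL = one foot; stranded L unfooted): (ˈne.nu) (ˈgud) (ˈdog) (ˈme:.di:) (ˈlik).
Foot heads: 1, 3, 4, 5, 7.
Primary stress on the rightmost head = syllable 7.
Primary stress: syllable 7 → ne.nu.gud.dog.me:.di:.ˈlik.

7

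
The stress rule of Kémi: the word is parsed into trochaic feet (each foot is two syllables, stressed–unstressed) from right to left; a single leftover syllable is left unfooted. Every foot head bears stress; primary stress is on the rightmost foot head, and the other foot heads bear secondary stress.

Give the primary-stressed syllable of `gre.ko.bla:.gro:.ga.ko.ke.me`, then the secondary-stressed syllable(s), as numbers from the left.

primary 7, secondary 1, 3, 5

Parse right to left into trochaic (ˈσσ) feet: (ˈgre.ko) (ˈbla:.gro:) (ˈga.ko) (ˈke.me).
Foot heads (stressed positions): 1, 3, 5, 7.
End Rule Rightmost: primary stress on the rightmost head = syllable 7.
Secondary stress on 1, 3, 5: ˌgre.ko.ˌbla:.gro:.ˌga.ko.ˈke.me.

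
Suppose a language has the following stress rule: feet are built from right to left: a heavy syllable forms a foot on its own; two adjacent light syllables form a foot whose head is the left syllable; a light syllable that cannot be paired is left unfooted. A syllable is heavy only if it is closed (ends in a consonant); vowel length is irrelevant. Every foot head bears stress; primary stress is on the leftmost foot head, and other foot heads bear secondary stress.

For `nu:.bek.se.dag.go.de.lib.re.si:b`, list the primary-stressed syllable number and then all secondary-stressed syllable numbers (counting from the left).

Weights: 1 nu: L, 2 bek H, 3 se L, 4 dag H, 5 go L, 6 de L, 7 lib H, 8 re L, 9 si:b H.
Parse right to left (heavy = foot alone; LL = one foot; stranded L unfooted): nu: (ˈbek) se (ˈdag) (ˈgo.de) (ˈlib) re (ˈsi:b).
Foot heads: 2, 4, 5, 7, 9.
Primary stress on the leftmost head = syllable 2.
Secondary stress on 4, 5, 7, 9: nu:.ˈbek.se.ˌdag.ˌgo.de.ˌlib.re.ˌsi:b.

primary 2, secondary 4, 5, 7, 9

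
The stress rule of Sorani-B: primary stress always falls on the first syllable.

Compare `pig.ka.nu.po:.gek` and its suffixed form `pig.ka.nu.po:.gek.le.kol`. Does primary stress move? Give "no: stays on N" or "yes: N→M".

Base `pig.ka.nu.po:.gek` (5 syllables):
  The word has 5 syllables; the first syllable is syllable 1 (pig).
  → primary stress on syllable 1.
Suffixed `pig.ka.nu.po:.gek.le.kol` (7 syllables):
  The word has 7 syllables; the first syllable is syllable 1 (pig).
  → primary stress on syllable 1.

no: stays on 1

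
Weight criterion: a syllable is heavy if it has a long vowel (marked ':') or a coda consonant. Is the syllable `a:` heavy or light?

heavy

`a:`: long vowel, open (no coda). Long vowel → heavy.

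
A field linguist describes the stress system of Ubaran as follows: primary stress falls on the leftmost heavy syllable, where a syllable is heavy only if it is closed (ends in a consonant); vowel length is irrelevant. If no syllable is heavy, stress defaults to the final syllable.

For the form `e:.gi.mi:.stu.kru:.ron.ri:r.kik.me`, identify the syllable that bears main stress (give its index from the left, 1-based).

6

Weights: 1 e: L, 2 gi L, 3 mi: L, 4 stu L, 5 kru: L, 6 ron H, 7 ri:r H, 8 kik H, 9 me L.
Heavy syllables in the domain: 6, 7, 8. The leftmost is syllable 6 (ron).
Primary stress: syllable 6 → e:.gi.mi:.stu.kru:.ˈron.ri:r.kik.me.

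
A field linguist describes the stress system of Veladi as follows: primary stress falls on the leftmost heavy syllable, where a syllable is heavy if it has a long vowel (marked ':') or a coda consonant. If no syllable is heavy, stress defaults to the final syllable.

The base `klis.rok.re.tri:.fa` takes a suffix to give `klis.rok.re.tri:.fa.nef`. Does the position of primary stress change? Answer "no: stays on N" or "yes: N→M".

no: stays on 1

Base `klis.rok.re.tri:.fa` (5 syllables):
  Weights: 1 klis H, 2 rok H, 3 re L, 4 tri: H, 5 fa L.
  Heavy syllables in the domain: 1, 2, 4. The leftmost is syllable 1 (klis).
  → primary stress on syllable 1.
Suffixed `klis.rok.re.tri:.fa.nef` (6 syllables):
  Weights: 1 klis H, 2 rok H, 3 re L, 4 tri: H, 5 fa L, 6 nef H.
  Heavy syllables in the domain: 1, 2, 4, 6. The leftmost is syllable 1 (klis).
  → primary stress on syllable 1.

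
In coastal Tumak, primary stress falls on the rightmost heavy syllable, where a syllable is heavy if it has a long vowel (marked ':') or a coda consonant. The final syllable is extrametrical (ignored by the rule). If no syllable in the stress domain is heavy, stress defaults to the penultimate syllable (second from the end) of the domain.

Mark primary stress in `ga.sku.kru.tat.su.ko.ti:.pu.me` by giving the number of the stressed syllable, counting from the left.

The final syllable (9, me) is extrametrical; the stress domain is syllables 1–8.
Weights: 1 ga L, 2 sku L, 3 kru L, 4 tat H, 5 su L, 6 ko L, 7 ti: H, 8 pu L.
Heavy syllables in the domain: 4, 7. The rightmost is syllable 7 (ti:).
Primary stress: syllable 7 → ga.sku.kru.tat.su.ko.ˈti:.pu.me.

7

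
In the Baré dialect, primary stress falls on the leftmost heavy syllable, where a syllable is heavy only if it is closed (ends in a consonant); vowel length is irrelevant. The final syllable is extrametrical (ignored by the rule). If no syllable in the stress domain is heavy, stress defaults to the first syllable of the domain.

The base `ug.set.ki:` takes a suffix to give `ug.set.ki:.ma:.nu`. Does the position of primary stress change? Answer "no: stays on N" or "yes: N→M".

no: stays on 1

Base `ug.set.ki:` (3 syllables):
  The final syllable (3, ki:) is extrametrical; the stress domain is syllables 1–2.
  Weights: 1 ug H, 2 set H.
  Heavy syllables in the domain: 1, 2. The leftmost is syllable 1 (ug).
  → primary stress on syllable 1.
Suffixed `ug.set.ki:.ma:.nu` (5 syllables):
  The final syllable (5, nu) is extrametrical; the stress domain is syllables 1–4.
  Weights: 1 ug H, 2 set H, 3 ki: L, 4 ma: L.
  Heavy syllables in the domain: 1, 2. The leftmost is syllable 1 (ug).
  → primary stress on syllable 1.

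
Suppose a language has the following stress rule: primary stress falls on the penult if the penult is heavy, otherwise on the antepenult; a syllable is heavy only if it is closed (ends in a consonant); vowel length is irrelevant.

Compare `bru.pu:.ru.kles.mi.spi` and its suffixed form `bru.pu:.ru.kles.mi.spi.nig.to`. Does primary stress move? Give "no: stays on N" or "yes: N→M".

Base `bru.pu:.ru.kles.mi.spi` (6 syllables):
  Weights: 4 kles H, 5 mi L, 6 spi L.
  The penult (syllable 5, mi) is light, so stress falls on the antepenult (syllable 4, kles).
  → primary stress on syllable 4.
Suffixed `bru.pu:.ru.kles.mi.spi.nig.to` (8 syllables):
  Weights: 6 spi L, 7 nig H, 8 to L.
  The penult (syllable 7, nig) is heavy, so it takes stress.
  → primary stress on syllable 7.

yes: 4→7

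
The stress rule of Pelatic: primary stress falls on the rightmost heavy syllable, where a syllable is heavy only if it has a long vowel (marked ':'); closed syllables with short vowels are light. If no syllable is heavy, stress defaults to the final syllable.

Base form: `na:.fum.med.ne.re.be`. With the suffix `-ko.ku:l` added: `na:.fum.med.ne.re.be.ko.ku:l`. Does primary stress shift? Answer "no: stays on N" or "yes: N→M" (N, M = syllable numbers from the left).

Base `na:.fum.med.ne.re.be` (6 syllables):
  Weights: 1 na: H, 2 fum L, 3 med L, 4 ne L, 5 re L, 6 be L.
  Heavy syllables in the domain: 1. The rightmost is syllable 1 (na:).
  → primary stress on syllable 1.
Suffixed `na:.fum.med.ne.re.be.ko.ku:l` (8 syllables):
  Weights: 1 na: H, 2 fum L, 3 med L, 4 ne L, 5 re L, 6 be L, 7 ko L, 8 ku:l H.
  Heavy syllables in the domain: 1, 8. The rightmost is syllable 8 (ku:l).
  → primary stress on syllable 8.

yes: 1→8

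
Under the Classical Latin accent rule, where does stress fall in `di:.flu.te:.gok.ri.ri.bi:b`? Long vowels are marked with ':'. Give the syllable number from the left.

5

Classical Latin: stress the penult if heavy (long vowel or closed), else the antepenult.
Weights: 5 ri L, 6 ri L, 7 bi:b H.
The penult (syllable 6, ri) is light, so stress falls on the antepenult (syllable 5, ri).
Stress on syllable 5: di:.flu.te:.gok.ˈri.ri.bi:b.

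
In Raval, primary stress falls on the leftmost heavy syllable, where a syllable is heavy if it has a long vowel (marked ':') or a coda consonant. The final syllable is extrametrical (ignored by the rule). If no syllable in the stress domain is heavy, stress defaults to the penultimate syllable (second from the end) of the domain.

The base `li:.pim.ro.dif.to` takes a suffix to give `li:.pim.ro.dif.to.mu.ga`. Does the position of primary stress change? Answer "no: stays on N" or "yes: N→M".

no: stays on 1

Base `li:.pim.ro.dif.to` (5 syllables):
  The final syllable (5, to) is extrametrical; the stress domain is syllables 1–4.
  Weights: 1 li: H, 2 pim H, 3 ro L, 4 dif H.
  Heavy syllables in the domain: 1, 2, 4. The leftmost is syllable 1 (li:).
  → primary stress on syllable 1.
Suffixed `li:.pim.ro.dif.to.mu.ga` (7 syllables):
  The final syllable (7, ga) is extrametrical; the stress domain is syllables 1–6.
  Weights: 1 li: H, 2 pim H, 3 ro L, 4 dif H, 5 to L, 6 mu L.
  Heavy syllables in the domain: 1, 2, 4. The leftmost is syllable 1 (li:).
  → primary stress on syllable 1.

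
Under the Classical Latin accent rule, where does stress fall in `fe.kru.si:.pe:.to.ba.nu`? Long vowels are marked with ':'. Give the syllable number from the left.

Classical Latin: stress the penult if heavy (long vowel or closed), else the antepenult.
Weights: 5 to L, 6 ba L, 7 nu L.
The penult (syllable 6, ba) is light, so stress falls on the antepenult (syllable 5, to).
Stress on syllable 5: fe.kru.si:.pe:.ˈto.ba.nu.

5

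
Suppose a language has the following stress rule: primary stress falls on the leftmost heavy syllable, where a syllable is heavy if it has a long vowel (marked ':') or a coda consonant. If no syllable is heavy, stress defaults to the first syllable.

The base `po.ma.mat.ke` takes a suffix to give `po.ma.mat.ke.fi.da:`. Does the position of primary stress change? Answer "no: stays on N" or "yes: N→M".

Base `po.ma.mat.ke` (4 syllables):
  Weights: 1 po L, 2 ma L, 3 mat H, 4 ke L.
  Heavy syllables in the domain: 3. The leftmost is syllable 3 (mat).
  → primary stress on syllable 3.
Suffixed `po.ma.mat.ke.fi.da:` (6 syllables):
  Weights: 1 po L, 2 ma L, 3 mat H, 4 ke L, 5 fi L, 6 da: H.
  Heavy syllables in the domain: 3, 6. The leftmost is syllable 3 (mat).
  → primary stress on syllable 3.

no: stays on 3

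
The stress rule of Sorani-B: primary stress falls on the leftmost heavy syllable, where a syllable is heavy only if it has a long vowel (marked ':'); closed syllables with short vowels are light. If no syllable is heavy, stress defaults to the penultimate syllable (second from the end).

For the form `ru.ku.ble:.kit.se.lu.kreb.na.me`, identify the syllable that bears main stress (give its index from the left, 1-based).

Weights: 1 ru L, 2 ku L, 3 ble: H, 4 kit L, 5 se L, 6 lu L, 7 kreb L, 8 na L, 9 me L.
Heavy syllables in the domain: 3. The leftmost is syllable 3 (ble:).
Primary stress: syllable 3 → ru.ku.ˈble:.kit.se.lu.kreb.na.me.

3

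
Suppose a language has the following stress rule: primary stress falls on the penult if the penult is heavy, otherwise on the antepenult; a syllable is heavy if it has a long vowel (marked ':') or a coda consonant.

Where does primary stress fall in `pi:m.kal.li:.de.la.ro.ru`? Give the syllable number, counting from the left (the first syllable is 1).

Weights: 5 la L, 6 ro L, 7 ru L.
The penult (syllable 6, ro) is light, so stress falls on the antepenult (syllable 5, la).
Primary stress: syllable 5 → pi:m.kal.li:.de.ˈla.ro.ru.

5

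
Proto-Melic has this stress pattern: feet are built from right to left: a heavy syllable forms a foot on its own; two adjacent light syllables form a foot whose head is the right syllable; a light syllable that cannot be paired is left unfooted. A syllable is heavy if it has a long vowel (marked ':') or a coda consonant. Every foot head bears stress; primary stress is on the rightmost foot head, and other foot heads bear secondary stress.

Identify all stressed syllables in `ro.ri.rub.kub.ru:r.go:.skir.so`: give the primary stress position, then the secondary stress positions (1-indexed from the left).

Weights: 1 ro L, 2 ri L, 3 rub H, 4 kub H, 5 ru:r H, 6 go: H, 7 skir H, 8 so L.
Parse right to left (heavy = foot alone; LL = one foot; stranded L unfooted): (ro.ˈri) (ˈrub) (ˈkub) (ˈru:r) (ˈgo:) (ˈskir) so.
Foot heads: 2, 3, 4, 5, 6, 7.
Primary stress on the rightmost head = syllable 7.
Secondary stress on 2, 3, 4, 5, 6: ro.ˌri.ˌrub.ˌkub.ˌru:r.ˌgo:.ˈskir.so.

primary 7, secondary 2, 3, 4, 5, 6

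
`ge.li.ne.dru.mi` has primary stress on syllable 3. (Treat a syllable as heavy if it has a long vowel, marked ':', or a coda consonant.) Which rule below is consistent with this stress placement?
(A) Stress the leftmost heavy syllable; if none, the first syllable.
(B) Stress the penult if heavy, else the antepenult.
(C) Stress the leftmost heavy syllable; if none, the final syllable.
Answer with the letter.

B

Rule A → syllable 1 (observed: 3).
Rule B → syllable 3 ✓.
Rule C → syllable 5 (observed: 3).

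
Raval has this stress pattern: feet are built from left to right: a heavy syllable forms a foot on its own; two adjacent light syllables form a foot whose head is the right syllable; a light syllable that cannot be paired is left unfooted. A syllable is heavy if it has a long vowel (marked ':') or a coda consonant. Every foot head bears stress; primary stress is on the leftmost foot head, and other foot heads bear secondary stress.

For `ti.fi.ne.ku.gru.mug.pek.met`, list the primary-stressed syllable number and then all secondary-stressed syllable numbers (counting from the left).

Weights: 1 ti L, 2 fi L, 3 ne L, 4 ku L, 5 gru L, 6 mug H, 7 pek H, 8 met H.
Parse left to right (heavy = foot alone; LL = one foot; stranded L unfooted): (ti.ˈfi) (ne.ˈku) gru (ˈmug) (ˈpek) (ˈmet).
Foot heads: 2, 4, 6, 7, 8.
Primary stress on the leftmost head = syllable 2.
Secondary stress on 4, 6, 7, 8: ti.ˈfi.ne.ˌku.gru.ˌmug.ˌpek.ˌmet.

primary 2, secondary 4, 6, 7, 8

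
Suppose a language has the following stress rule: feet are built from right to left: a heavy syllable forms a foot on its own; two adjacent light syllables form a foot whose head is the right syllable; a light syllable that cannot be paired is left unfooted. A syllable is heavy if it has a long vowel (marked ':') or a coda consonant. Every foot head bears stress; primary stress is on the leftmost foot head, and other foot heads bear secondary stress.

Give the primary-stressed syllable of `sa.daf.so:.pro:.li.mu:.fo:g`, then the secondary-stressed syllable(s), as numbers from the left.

Weights: 1 sa L, 2 daf H, 3 so: H, 4 pro: H, 5 li L, 6 mu: H, 7 fo:g H.
Parse right to left (heavy = foot alone; LL = one foot; stranded L unfooted): sa (ˈdaf) (ˈso:) (ˈpro:) li (ˈmu:) (ˈfo:g).
Foot heads: 2, 3, 4, 6, 7.
Primary stress on the leftmost head = syllable 2.
Secondary stress on 3, 4, 6, 7: sa.ˈdaf.ˌso:.ˌpro:.li.ˌmu:.ˌfo:g.

primary 2, secondary 3, 4, 6, 7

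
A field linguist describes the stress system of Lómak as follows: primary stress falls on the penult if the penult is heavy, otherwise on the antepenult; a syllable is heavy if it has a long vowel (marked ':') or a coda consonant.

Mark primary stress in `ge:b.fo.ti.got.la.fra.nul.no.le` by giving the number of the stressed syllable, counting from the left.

7

Weights: 7 nul H, 8 no L, 9 le L.
The penult (syllable 8, no) is light, so stress falls on the antepenult (syllable 7, nul).
Primary stress: syllable 7 → ge:b.fo.ti.got.la.fra.ˈnul.no.le.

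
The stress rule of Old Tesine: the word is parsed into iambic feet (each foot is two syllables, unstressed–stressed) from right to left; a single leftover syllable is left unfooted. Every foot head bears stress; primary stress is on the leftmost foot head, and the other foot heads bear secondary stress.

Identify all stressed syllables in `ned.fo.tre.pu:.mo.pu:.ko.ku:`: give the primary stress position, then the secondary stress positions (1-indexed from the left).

Parse right to left into iambic (σˈσ) feet: (ned.ˈfo) (tre.ˈpu:) (mo.ˈpu:) (ko.ˈku:).
Foot heads (stressed positions): 2, 4, 6, 8.
End Rule Leftmost: primary stress on the leftmost head = syllable 2.
Secondary stress on 4, 6, 8: ned.ˈfo.tre.ˌpu:.mo.ˌpu:.ko.ˌku:.

primary 2, secondary 4, 6, 8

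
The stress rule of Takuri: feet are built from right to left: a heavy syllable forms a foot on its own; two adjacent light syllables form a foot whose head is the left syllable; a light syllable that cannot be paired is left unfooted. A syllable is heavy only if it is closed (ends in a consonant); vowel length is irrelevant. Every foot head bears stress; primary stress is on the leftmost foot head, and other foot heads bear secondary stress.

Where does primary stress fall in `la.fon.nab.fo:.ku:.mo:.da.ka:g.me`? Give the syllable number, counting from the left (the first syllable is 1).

Weights: 1 la L, 2 fon H, 3 nab H, 4 fo: L, 5 ku: L, 6 mo: L, 7 da L, 8 ka:g H, 9 me L.
Parse right to left (heavy = foot alone; LL = one foot; stranded L unfooted): la (ˈfon) (ˈnab) (ˈfo:.ku:) (ˈmo:.da) (ˈka:g) me.
Foot heads: 2, 3, 4, 6, 8.
Primary stress on the leftmost head = syllable 2.
Primary stress: syllable 2 → la.ˈfon.nab.fo:.ku:.mo:.da.ka:g.me.

2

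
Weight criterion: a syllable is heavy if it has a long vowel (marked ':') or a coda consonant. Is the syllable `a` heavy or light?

light

`a`: short vowel, open (no coda). Short vowel, open → light.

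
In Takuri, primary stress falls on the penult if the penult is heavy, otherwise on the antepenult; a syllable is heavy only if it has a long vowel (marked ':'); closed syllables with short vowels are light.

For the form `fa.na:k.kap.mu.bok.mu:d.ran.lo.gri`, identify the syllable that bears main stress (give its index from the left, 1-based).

Weights: 7 ran L, 8 lo L, 9 gri L.
The penult (syllable 8, lo) is light, so stress falls on the antepenult (syllable 7, ran).
Primary stress: syllable 7 → fa.na:k.kap.mu.bok.mu:d.ˈran.lo.gri.

7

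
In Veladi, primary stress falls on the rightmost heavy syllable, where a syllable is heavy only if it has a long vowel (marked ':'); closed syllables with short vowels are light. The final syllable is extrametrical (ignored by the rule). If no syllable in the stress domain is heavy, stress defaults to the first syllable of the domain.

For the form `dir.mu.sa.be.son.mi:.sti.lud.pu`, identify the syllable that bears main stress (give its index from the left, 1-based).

The final syllable (9, pu) is extrametrical; the stress domain is syllables 1–8.
Weights: 1 dir L, 2 mu L, 3 sa L, 4 be L, 5 son L, 6 mi: H, 7 sti L, 8 lud L.
Heavy syllables in the domain: 6. The rightmost is syllable 6 (mi:).
Primary stress: syllable 6 → dir.mu.sa.be.son.ˈmi:.sti.lud.pu.

6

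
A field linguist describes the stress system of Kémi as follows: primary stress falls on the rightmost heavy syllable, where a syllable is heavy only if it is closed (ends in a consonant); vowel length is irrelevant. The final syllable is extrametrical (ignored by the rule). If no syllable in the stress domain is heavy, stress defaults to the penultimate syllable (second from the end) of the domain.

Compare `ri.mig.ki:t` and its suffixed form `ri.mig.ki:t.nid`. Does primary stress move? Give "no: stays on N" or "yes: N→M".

yes: 2→3

Base `ri.mig.ki:t` (3 syllables):
  The final syllable (3, ki:t) is extrametrical; the stress domain is syllables 1–2.
  Weights: 1 ri L, 2 mig H.
  Heavy syllables in the domain: 2. The rightmost is syllable 2 (mig).
  → primary stress on syllable 2.
Suffixed `ri.mig.ki:t.nid` (4 syllables):
  The final syllable (4, nid) is extrametrical; the stress domain is syllables 1–3.
  Weights: 1 ri L, 2 mig H, 3 ki:t H.
  Heavy syllables in the domain: 2, 3. The rightmost is syllable 3 (ki:t).
  → primary stress on syllable 3.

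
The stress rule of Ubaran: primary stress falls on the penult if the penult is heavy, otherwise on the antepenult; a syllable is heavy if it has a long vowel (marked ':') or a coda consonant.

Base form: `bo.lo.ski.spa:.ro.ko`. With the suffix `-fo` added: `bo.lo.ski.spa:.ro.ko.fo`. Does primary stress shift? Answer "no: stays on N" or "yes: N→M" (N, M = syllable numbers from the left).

Base `bo.lo.ski.spa:.ro.ko` (6 syllables):
  Weights: 4 spa: H, 5 ro L, 6 ko L.
  The penult (syllable 5, ro) is light, so stress falls on the antepenult (syllable 4, spa:).
  → primary stress on syllable 4.
Suffixed `bo.lo.ski.spa:.ro.ko.fo` (7 syllables):
  Weights: 5 ro L, 6 ko L, 7 fo L.
  The penult (syllable 6, ko) is light, so stress falls on the antepenult (syllable 5, ro).
  → primary stress on syllable 5.

yes: 4→5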